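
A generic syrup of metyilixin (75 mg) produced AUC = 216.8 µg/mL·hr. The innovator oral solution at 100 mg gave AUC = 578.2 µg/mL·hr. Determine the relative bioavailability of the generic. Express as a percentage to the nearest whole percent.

F_rel = (AUC_test/D_test) / (AUC_ref/D_ref)
      = (216.8/75) / (578.2/100)
      = 2.89067 / 5.782 = 0.4999 = 49.99%

F_rel = 50%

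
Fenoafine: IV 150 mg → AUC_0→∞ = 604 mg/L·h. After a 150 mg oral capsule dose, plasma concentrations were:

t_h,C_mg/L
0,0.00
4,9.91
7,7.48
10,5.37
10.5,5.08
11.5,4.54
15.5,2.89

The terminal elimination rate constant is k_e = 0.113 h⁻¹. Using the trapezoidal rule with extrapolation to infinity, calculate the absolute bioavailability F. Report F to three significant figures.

F = 0.187

Trapezoidal AUC_0→15.5 (oral capsule):
  [0→4]: (0.00+9.91)/2 × 4 = 19.82
  [4→7]: (9.91+7.48)/2 × 3 = 26.085
  [7→10]: (7.48+5.37)/2 × 3 = 19.275
  [10→10.5]: (5.37+5.08)/2 × 0.5 = 2.6125
  [10.5→11.5]: (5.08+4.54)/2 × 1 = 4.81
  [11.5→15.5]: (4.54+2.89)/2 × 4 = 14.86
  Sum = 87.4625 mg/L·h
Tail: C_last/k_e = 2.89/0.113 = 25.575
AUC_0→∞ (oral capsule) = 87.4625 + 25.575 = 113.0375 mg/L·h
F = (AUC_ev/D_ev)/(AUC_iv/D_iv) = (113.0375/150)/(604/150) = 0.753583/4.02667 = 0.1871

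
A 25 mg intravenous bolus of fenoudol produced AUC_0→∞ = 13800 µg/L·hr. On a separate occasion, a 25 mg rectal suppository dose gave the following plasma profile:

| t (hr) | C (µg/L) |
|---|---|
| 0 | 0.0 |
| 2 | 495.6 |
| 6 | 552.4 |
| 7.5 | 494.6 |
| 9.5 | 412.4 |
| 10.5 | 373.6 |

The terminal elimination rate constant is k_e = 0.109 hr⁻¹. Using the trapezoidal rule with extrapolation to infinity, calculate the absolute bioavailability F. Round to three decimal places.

F = 0.587

Trapezoidal AUC_0→10.5 (rectal suppository):
  [0→2]: (0.0+495.6)/2 × 2 = 495.6
  [2→6]: (495.6+552.4)/2 × 4 = 2096.0
  [6→7.5]: (552.4+494.6)/2 × 1.5 = 785.25
  [7.5→9.5]: (494.6+412.4)/2 × 2 = 907.0
  [9.5→10.5]: (412.4+373.6)/2 × 1 = 393.0
  Sum = 4676.85 µg/L·hr
Tail: C_last/k_e = 373.6/0.109 = 3427.523
AUC_0→∞ (rectal suppository) = 4676.85 + 3427.523 = 8104.373 µg/L·hr
F = (AUC_ev/D_ev)/(AUC_iv/D_iv) = (8104.373/25)/(13800/25) = 324.17492/552 = 0.5873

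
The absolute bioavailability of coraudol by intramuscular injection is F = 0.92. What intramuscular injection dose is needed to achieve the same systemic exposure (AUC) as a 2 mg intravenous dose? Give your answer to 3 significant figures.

For equal systemic exposure: F × D_ev = D_iv
D_ev = D_iv / F = 2 / 0.92 = 2.17391 mg

D_intramuscular = 2.17 mg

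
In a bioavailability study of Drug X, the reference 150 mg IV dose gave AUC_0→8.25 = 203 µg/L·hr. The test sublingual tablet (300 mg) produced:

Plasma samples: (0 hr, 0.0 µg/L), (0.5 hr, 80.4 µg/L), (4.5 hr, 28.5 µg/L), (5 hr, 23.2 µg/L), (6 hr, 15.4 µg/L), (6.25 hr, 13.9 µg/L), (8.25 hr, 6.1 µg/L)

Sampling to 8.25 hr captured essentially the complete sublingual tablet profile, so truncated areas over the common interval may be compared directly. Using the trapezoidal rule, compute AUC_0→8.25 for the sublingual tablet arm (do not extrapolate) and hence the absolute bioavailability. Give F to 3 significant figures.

F = 0.724

Trapezoidal AUC_0→8.25 (sublingual tablet):
  [0→0.5]: (0.0+80.4)/2 × 0.5 = 20.1
  [0.5→4.5]: (80.4+28.5)/2 × 4 = 217.8
  [4.5→5]: (28.5+23.2)/2 × 0.5 = 12.925
  [5→6]: (23.2+15.4)/2 × 1 = 19.3
  [6→6.25]: (15.4+13.9)/2 × 0.25 = 3.6625
  [6.25→8.25]: (13.9+6.1)/2 × 2 = 20.0
  Sum = 293.7875 µg/L·hr
F = (AUC_ev/D_ev)/(AUC_iv/D_iv) = (293.7875/300)/(203/150) = 0.979292/1.35333 = 0.7236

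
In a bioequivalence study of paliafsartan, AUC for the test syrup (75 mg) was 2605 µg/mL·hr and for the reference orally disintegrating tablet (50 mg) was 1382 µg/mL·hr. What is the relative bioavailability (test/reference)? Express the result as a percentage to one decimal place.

F_rel = 125.7%

F_rel = (AUC_test/D_test) / (AUC_ref/D_ref)
      = (2605/75) / (1382/50)
      = 34.7333 / 27.64 = 1.2566 = 125.66%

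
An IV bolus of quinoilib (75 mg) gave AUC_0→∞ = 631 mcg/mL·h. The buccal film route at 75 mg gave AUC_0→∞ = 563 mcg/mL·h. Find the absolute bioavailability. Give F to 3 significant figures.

F = (AUC_ev / D_ev) / (AUC_iv / D_iv)
  = (563/75) / (631/75)
  = 7.50667 / 8.41333 = 0.8922

F = 0.892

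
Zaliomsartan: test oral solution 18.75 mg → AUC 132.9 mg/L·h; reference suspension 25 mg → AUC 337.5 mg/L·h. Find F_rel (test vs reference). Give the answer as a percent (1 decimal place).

F_rel = 52.5%

F_rel = (AUC_test/D_test) / (AUC_ref/D_ref)
      = (132.9/18.75) / (337.5/25)
      = 7.088 / 13.5 = 0.5250 = 52.50%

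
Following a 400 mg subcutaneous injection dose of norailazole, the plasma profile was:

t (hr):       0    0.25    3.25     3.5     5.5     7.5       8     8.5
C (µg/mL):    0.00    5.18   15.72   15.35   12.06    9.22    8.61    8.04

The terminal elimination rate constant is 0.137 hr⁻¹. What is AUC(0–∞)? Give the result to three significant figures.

AUC = 152 µg/mL·hr

Trapezoidal AUC_0→8.5:
  [0→0.25]: (0.00+5.18)/2 × 0.25 = 0.6475
  [0.25→3.25]: (5.18+15.72)/2 × 3 = 31.35
  [3.25→3.5]: (15.72+15.35)/2 × 0.25 = 3.88375
  [3.5→5.5]: (15.35+12.06)/2 × 2 = 27.41
  [5.5→7.5]: (12.06+9.22)/2 × 2 = 21.28
  [7.5→8]: (9.22+8.61)/2 × 0.5 = 4.4575
  [8→8.5]: (8.61+8.04)/2 × 0.5 = 4.1625
  Sum = 93.19125 µg/mL·hr
Extrapolated tail: C_last / k_e = 8.04 / 0.137 = 58.686
AUC_0→∞ = 93.19125 + 58.686 = 151.87725 µg/mL·hr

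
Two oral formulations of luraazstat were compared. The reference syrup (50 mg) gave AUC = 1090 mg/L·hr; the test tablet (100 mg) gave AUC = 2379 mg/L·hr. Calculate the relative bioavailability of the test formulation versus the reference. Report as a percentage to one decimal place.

F_rel = 109.1%

F_rel = (AUC_test/D_test) / (AUC_ref/D_ref)
      = (2379/100) / (1090/50)
      = 23.79 / 21.8 = 1.0913 = 109.13%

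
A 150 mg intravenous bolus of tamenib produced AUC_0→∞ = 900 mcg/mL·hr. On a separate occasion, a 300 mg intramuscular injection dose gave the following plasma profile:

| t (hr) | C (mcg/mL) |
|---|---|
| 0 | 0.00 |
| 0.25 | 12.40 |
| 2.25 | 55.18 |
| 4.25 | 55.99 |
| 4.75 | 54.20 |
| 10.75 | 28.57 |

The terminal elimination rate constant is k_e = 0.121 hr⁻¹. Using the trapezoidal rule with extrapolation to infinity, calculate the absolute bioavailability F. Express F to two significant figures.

Trapezoidal AUC_0→10.75 (intramuscular injection):
  [0→0.25]: (0.00+12.40)/2 × 0.25 = 1.55
  [0.25→2.25]: (12.40+55.18)/2 × 2 = 67.58
  [2.25→4.25]: (55.18+55.99)/2 × 2 = 111.17
  [4.25→4.75]: (55.99+54.20)/2 × 0.5 = 27.5475
  [4.75→10.75]: (54.20+28.57)/2 × 6 = 248.31
  Sum = 456.1575 mcg/mL·hr
Tail: C_last/k_e = 28.57/0.121 = 236.116
AUC_0→∞ (intramuscular injection) = 456.1575 + 236.116 = 692.2735 mcg/mL·hr
F = (AUC_ev/D_ev)/(AUC_iv/D_iv) = (692.2735/300)/(900/150) = 2.30758/6 = 0.3846

F = 0.38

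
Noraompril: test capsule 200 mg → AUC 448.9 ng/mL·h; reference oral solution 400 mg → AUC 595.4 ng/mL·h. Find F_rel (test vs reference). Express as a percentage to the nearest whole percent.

F_rel = 151%

F_rel = (AUC_test/D_test) / (AUC_ref/D_ref)
      = (448.9/200) / (595.4/400)
      = 2.2445 / 1.4885 = 1.5079 = 150.79%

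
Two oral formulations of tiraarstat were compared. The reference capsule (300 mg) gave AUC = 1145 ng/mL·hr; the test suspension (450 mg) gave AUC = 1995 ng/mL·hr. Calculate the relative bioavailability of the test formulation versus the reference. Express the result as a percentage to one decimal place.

F_rel = 116.2%

F_rel = (AUC_test/D_test) / (AUC_ref/D_ref)
      = (1995/450) / (1145/300)
      = 4.43333 / 3.81667 = 1.1616 = 116.16%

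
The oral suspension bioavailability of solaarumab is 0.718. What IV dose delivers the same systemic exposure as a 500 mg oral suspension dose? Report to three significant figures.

D_iv = 359 mg

Systemic exposure from an extravascular dose = F × D_ev, so the equivalent IV dose is F × D_ev.
D_iv = F × D_ev = 0.718 × 500 = 359 mg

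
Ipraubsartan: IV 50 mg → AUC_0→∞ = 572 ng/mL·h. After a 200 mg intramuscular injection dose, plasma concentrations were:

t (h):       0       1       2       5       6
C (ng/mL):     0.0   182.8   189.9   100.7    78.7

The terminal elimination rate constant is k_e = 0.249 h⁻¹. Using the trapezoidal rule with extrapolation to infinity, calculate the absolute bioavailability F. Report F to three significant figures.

F = 0.489

Trapezoidal AUC_0→6 (intramuscular injection):
  [0→1]: (0.0+182.8)/2 × 1 = 91.4
  [1→2]: (182.8+189.9)/2 × 1 = 186.35
  [2→5]: (189.9+100.7)/2 × 3 = 435.9
  [5→6]: (100.7+78.7)/2 × 1 = 89.7
  Sum = 803.35 ng/mL·h
Tail: C_last/k_e = 78.7/0.249 = 316.064
AUC_0→∞ (intramuscular injection) = 803.35 + 316.064 = 1119.414 ng/mL·h
F = (AUC_ev/D_ev)/(AUC_iv/D_iv) = (1119.414/200)/(572/50) = 5.59707/11.44 = 0.4893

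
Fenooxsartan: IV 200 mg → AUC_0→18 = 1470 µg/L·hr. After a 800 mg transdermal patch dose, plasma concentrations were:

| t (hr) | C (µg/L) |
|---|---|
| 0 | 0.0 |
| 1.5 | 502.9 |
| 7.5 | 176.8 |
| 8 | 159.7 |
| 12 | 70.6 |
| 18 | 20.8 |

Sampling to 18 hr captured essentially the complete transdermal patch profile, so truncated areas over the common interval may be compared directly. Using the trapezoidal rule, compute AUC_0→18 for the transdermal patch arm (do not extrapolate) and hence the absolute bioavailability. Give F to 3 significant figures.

Trapezoidal AUC_0→18 (transdermal patch):
  [0→1.5]: (0.0+502.9)/2 × 1.5 = 377.175
  [1.5→7.5]: (502.9+176.8)/2 × 6 = 2039.1
  [7.5→8]: (176.8+159.7)/2 × 0.5 = 84.125
  [8→12]: (159.7+70.6)/2 × 4 = 460.6
  [12→18]: (70.6+20.8)/2 × 6 = 274.2
  Sum = 3235.2 µg/L·hr
F = (AUC_ev/D_ev)/(AUC_iv/D_iv) = (3235.2/800)/(1470/200) = 4.044/7.35 = 0.5502

F = 0.550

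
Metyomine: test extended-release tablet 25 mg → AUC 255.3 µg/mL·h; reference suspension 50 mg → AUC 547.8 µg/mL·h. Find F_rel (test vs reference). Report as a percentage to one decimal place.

F_rel = (AUC_test/D_test) / (AUC_ref/D_ref)
      = (255.3/25) / (547.8/50)
      = 10.212 / 10.956 = 0.9321 = 93.21%

F_rel = 93.2%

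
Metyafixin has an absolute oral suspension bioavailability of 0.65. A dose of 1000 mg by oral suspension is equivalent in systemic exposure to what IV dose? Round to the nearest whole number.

D_iv = 650 mg

Systemic exposure from an extravascular dose = F × D_ev, so the equivalent IV dose is F × D_ev.
D_iv = F × D_ev = 0.65 × 1000 = 650 mg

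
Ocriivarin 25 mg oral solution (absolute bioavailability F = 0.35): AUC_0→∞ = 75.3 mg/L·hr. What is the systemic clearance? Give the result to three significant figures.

CL = F × Dose / AUC_0→∞
   = 0.35 × 25 / 75.3 = 0.116202 L/hr

CL = 0.116 L/hr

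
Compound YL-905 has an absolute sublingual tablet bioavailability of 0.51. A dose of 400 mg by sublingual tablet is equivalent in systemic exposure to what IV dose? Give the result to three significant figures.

Systemic exposure from an extravascular dose = F × D_ev, so the equivalent IV dose is F × D_ev.
D_iv = F × D_ev = 0.51 × 400 = 204 mg

D_iv = 204 mg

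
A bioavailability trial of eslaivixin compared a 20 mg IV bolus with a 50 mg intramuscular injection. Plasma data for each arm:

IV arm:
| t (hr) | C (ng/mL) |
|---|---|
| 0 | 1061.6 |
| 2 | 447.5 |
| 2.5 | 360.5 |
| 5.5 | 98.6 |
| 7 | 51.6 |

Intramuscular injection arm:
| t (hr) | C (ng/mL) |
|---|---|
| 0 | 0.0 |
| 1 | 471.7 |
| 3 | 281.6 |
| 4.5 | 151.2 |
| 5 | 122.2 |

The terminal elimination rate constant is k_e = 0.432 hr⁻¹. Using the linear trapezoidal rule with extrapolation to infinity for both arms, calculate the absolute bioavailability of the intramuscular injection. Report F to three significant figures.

F = 0.253

Trapezoidal AUC_0→7 (IV):
  [0→2]: (1061.6+447.5)/2 × 2 = 1509.1
  [2→2.5]: (447.5+360.5)/2 × 0.5 = 202.0
  [2.5→5.5]: (360.5+98.6)/2 × 3 = 688.65
  [5.5→7]: (98.6+51.6)/2 × 1.5 = 112.65
  Sum = 2512.4 ng/mL·hr
IV tail: 51.6/0.432 = 119.444; AUC_iv,0→∞ = 2512.4 + 119.444 = 2631.844 ng/mL·hr
Trapezoidal AUC_0→5 (intramuscular injection):
  [0→1]: (0.0+471.7)/2 × 1 = 235.85
  [1→3]: (471.7+281.6)/2 × 2 = 753.3
  [3→4.5]: (281.6+151.2)/2 × 1.5 = 324.6
  [4.5→5]: (151.2+122.2)/2 × 0.5 = 68.35
  Sum = 1382.1 ng/mL·hr
intramuscular injection tail: 122.2/0.432 = 282.870; AUC_ev,0→∞ = 1382.1 + 282.870 = 1664.97 ng/mL·hr
F = (AUC_ev/D_ev)/(AUC_iv/D_iv) = (1664.97/50)/(2631.844/20) = 33.2994/131.5922 = 0.2530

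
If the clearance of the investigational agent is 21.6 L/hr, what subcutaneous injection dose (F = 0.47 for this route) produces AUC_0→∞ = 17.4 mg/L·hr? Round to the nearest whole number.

Dose = CL × AUC_0→∞ / F
     = 21.6 × 17.4 / 0.47 = 799.66 mg

Dose = 800 mg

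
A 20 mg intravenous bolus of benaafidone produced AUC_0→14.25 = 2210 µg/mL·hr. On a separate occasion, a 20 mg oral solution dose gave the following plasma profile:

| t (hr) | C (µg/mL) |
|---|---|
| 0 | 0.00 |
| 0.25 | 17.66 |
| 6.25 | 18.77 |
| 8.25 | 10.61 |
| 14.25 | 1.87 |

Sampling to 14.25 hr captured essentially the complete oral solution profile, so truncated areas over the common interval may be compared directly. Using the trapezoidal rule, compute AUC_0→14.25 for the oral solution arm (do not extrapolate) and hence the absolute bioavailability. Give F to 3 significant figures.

F = 0.0807

Trapezoidal AUC_0→14.25 (oral solution):
  [0→0.25]: (0.00+17.66)/2 × 0.25 = 2.2075
  [0.25→6.25]: (17.66+18.77)/2 × 6 = 109.29
  [6.25→8.25]: (18.77+10.61)/2 × 2 = 29.38
  [8.25→14.25]: (10.61+1.87)/2 × 6 = 37.44
  Sum = 178.3175 µg/mL·hr
F = (AUC_ev/D_ev)/(AUC_iv/D_iv) = (178.3175/20)/(2210/20) = 8.915875/110.5 = 0.0807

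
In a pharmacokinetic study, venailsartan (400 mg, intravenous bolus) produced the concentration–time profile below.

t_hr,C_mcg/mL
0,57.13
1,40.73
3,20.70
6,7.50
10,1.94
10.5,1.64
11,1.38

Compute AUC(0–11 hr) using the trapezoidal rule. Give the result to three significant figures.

Trapezoidal AUC_0→11:
  [0→1]: (57.13+40.73)/2 × 1 = 48.93
  [1→3]: (40.73+20.70)/2 × 2 = 61.43
  [3→6]: (20.70+7.50)/2 × 3 = 42.3
  [6→10]: (7.50+1.94)/2 × 4 = 18.88
  [10→10.5]: (1.94+1.64)/2 × 0.5 = 0.895
  [10.5→11]: (1.64+1.38)/2 × 0.5 = 0.755
  Sum = 173.19 mcg/mL·hr

AUC = 173 mcg/mL·hr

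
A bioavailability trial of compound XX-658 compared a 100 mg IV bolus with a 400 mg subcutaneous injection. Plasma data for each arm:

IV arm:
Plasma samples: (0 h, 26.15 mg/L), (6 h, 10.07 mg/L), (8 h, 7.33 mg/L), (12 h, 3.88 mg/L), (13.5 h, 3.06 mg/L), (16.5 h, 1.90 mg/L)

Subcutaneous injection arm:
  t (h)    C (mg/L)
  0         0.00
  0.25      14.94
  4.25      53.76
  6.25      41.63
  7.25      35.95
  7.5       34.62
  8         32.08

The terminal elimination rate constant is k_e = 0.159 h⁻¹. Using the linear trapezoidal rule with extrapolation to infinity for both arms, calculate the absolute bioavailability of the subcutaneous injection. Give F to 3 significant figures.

Trapezoidal AUC_0→16.5 (IV):
  [0→6]: (26.15+10.07)/2 × 6 = 108.66
  [6→8]: (10.07+7.33)/2 × 2 = 17.4
  [8→12]: (7.33+3.88)/2 × 4 = 22.42
  [12→13.5]: (3.88+3.06)/2 × 1.5 = 5.205
  [13.5→16.5]: (3.06+1.90)/2 × 3 = 7.44
  Sum = 161.125 mg/L·h
IV tail: 1.90/0.159 = 11.950; AUC_iv,0→∞ = 161.125 + 11.950 = 173.075 mg/L·h
Trapezoidal AUC_0→8 (subcutaneous injection):
  [0→0.25]: (0.00+14.94)/2 × 0.25 = 1.8675
  [0.25→4.25]: (14.94+53.76)/2 × 4 = 137.4
  [4.25→6.25]: (53.76+41.63)/2 × 2 = 95.39
  [6.25→7.25]: (41.63+35.95)/2 × 1 = 38.79
  [7.25→7.5]: (35.95+34.62)/2 × 0.25 = 8.82125
  [7.5→8]: (34.62+32.08)/2 × 0.5 = 16.675
  Sum = 298.94375 mg/L·h
subcutaneous injection tail: 32.08/0.159 = 201.761; AUC_ev,0→∞ = 298.94375 + 201.761 = 500.70475 mg/L·h
F = (AUC_ev/D_ev)/(AUC_iv/D_iv) = (500.70475/400)/(173.075/100) = 1.25176/1.73075 = 0.7232

F = 0.723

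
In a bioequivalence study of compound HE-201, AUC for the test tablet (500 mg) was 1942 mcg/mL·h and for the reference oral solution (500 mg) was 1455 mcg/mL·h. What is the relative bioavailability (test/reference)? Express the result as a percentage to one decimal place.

F_rel = (AUC_test/D_test) / (AUC_ref/D_ref)
      = (1942/500) / (1455/500)
      = 3.884 / 2.91 = 1.3347 = 133.47%

F_rel = 133.5%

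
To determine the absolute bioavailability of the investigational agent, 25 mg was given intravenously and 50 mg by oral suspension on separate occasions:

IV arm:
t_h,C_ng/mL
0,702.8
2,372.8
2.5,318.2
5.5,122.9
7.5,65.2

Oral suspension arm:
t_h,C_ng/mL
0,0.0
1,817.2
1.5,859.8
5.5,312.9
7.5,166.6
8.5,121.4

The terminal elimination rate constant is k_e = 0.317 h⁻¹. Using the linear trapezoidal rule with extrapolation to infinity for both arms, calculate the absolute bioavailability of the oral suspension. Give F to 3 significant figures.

F = 0.907

Trapezoidal AUC_0→7.5 (IV):
  [0→2]: (702.8+372.8)/2 × 2 = 1075.6
  [2→2.5]: (372.8+318.2)/2 × 0.5 = 172.75
  [2.5→5.5]: (318.2+122.9)/2 × 3 = 661.65
  [5.5→7.5]: (122.9+65.2)/2 × 2 = 188.1
  Sum = 2098.1 ng/mL·h
IV tail: 65.2/0.317 = 205.678; AUC_iv,0→∞ = 2098.1 + 205.678 = 2303.778 ng/mL·h
Trapezoidal AUC_0→8.5 (oral suspension):
  [0→1]: (0.0+817.2)/2 × 1 = 408.6
  [1→1.5]: (817.2+859.8)/2 × 0.5 = 419.25
  [1.5→5.5]: (859.8+312.9)/2 × 4 = 2345.4
  [5.5→7.5]: (312.9+166.6)/2 × 2 = 479.5
  [7.5→8.5]: (166.6+121.4)/2 × 1 = 144.0
  Sum = 3796.75 ng/mL·h
oral suspension tail: 121.4/0.317 = 382.965; AUC_ev,0→∞ = 3796.75 + 382.965 = 4179.715 ng/mL·h
F = (AUC_ev/D_ev)/(AUC_iv/D_iv) = (4179.715/50)/(2303.778/25) = 83.5943/92.15112 = 0.9071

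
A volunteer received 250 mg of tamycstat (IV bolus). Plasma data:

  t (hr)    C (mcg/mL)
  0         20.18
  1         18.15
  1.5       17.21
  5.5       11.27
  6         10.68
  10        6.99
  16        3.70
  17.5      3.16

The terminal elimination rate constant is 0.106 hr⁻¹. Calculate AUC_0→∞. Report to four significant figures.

AUC = 192.8 mcg/mL·hr

Trapezoidal AUC_0→17.5:
  [0→1]: (20.18+18.15)/2 × 1 = 19.165
  [1→1.5]: (18.15+17.21)/2 × 0.5 = 8.84
  [1.5→5.5]: (17.21+11.27)/2 × 4 = 56.96
  [5.5→6]: (11.27+10.68)/2 × 0.5 = 5.4875
  [6→10]: (10.68+6.99)/2 × 4 = 35.34
  [10→16]: (6.99+3.70)/2 × 6 = 32.07
  [16→17.5]: (3.70+3.16)/2 × 1.5 = 5.145
  Sum = 163.0075 mcg/mL·hr
Extrapolated tail: C_last / k_e = 3.16 / 0.106 = 29.811
AUC_0→∞ = 163.0075 + 29.811 = 192.8185 mcg/mL·hr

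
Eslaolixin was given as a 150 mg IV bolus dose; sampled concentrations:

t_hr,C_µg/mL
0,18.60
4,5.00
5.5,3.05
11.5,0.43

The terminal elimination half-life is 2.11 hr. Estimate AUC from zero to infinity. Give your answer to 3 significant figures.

Trapezoidal AUC_0→11.5:
  [0→4]: (18.60+5.00)/2 × 4 = 47.2
  [4→5.5]: (5.00+3.05)/2 × 1.5 = 6.0375
  [5.5→11.5]: (3.05+0.43)/2 × 6 = 10.44
  Sum = 63.6775 µg/mL·hr
k_e = ln2 / t½ = 0.693147 / 2.11 = 0.3285 hr^-1
Extrapolated tail: C_last / k_e = 0.43 / 0.3285 = 1.309
AUC_0→∞ = 63.6775 + 1.309 = 64.9865 µg/mL·hr

AUC = 65.0 µg/mL·hr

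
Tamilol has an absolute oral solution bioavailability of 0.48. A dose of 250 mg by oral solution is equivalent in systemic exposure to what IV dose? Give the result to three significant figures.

Systemic exposure from an extravascular dose = F × D_ev, so the equivalent IV dose is F × D_ev.
D_iv = F × D_ev = 0.48 × 250 = 120 mg

D_iv = 120 mg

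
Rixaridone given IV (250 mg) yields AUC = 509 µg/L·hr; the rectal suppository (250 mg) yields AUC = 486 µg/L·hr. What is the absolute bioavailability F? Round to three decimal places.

F = (AUC_ev / D_ev) / (AUC_iv / D_iv)
  = (486/250) / (509/250)
  = 1.944 / 2.036 = 0.9548

F = 0.955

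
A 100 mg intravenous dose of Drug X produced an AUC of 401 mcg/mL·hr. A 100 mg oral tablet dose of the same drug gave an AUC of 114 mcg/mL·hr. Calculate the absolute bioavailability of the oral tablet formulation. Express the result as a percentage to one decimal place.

F = (AUC_ev / D_ev) / (AUC_iv / D_iv)
  = (114/100) / (401/100)
  = 1.14 / 4.01 = 0.2843
  = 28.43%

F = 28.4%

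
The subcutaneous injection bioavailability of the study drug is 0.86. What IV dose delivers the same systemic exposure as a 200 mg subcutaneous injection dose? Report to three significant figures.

D_iv = 172 mg

Systemic exposure from an extravascular dose = F × D_ev, so the equivalent IV dose is F × D_ev.
D_iv = F × D_ev = 0.86 × 200 = 172 mg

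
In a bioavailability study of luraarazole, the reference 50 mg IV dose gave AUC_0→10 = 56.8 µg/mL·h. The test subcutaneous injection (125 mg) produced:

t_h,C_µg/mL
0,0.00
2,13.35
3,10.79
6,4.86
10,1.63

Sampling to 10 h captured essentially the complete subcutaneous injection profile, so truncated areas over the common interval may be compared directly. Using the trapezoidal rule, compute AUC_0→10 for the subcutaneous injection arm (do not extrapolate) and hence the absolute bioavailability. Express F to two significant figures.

F = 0.44

Trapezoidal AUC_0→10 (subcutaneous injection):
  [0→2]: (0.00+13.35)/2 × 2 = 13.35
  [2→3]: (13.35+10.79)/2 × 1 = 12.07
  [3→6]: (10.79+4.86)/2 × 3 = 23.475
  [6→10]: (4.86+1.63)/2 × 4 = 12.98
  Sum = 61.875 µg/mL·h
F = (AUC_ev/D_ev)/(AUC_iv/D_iv) = (61.875/125)/(56.8/50) = 0.495/1.136 = 0.4357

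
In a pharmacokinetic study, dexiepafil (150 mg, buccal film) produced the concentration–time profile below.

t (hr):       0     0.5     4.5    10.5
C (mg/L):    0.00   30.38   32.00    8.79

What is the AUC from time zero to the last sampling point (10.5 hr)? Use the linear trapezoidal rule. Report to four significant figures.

Trapezoidal AUC_0→10.5:
  [0→0.5]: (0.00+30.38)/2 × 0.5 = 7.595
  [0.5→4.5]: (30.38+32.00)/2 × 4 = 124.76
  [4.5→10.5]: (32.00+8.79)/2 × 6 = 122.37
  Sum = 254.725 mg/L·hr

AUC = 254.7 mg/L·hr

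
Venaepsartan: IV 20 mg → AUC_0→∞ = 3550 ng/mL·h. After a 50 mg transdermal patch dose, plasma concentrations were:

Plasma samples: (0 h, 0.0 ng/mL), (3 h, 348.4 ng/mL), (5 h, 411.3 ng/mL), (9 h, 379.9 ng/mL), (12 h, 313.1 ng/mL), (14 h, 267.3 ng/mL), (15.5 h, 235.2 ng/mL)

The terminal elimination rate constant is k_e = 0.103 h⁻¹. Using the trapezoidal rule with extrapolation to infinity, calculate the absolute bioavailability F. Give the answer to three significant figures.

F = 0.805

Trapezoidal AUC_0→15.5 (transdermal patch):
  [0→3]: (0.0+348.4)/2 × 3 = 522.6
  [3→5]: (348.4+411.3)/2 × 2 = 759.7
  [5→9]: (411.3+379.9)/2 × 4 = 1582.4
  [9→12]: (379.9+313.1)/2 × 3 = 1039.5
  [12→14]: (313.1+267.3)/2 × 2 = 580.4
  [14→15.5]: (267.3+235.2)/2 × 1.5 = 376.875
  Sum = 4861.475 ng/mL·h
Tail: C_last/k_e = 235.2/0.103 = 2283.495
AUC_0→∞ (transdermal patch) = 4861.475 + 2283.495 = 7144.97 ng/mL·h
F = (AUC_ev/D_ev)/(AUC_iv/D_iv) = (7144.97/50)/(3550/20) = 142.8994/177.5 = 0.8051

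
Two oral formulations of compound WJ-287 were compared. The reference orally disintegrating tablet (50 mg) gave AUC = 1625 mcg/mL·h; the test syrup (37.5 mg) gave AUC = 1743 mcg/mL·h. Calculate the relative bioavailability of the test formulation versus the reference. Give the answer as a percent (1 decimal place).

F_rel = 143.0%

F_rel = (AUC_test/D_test) / (AUC_ref/D_ref)
      = (1743/37.5) / (1625/50)
      = 46.48 / 32.5 = 1.4302 = 143.02%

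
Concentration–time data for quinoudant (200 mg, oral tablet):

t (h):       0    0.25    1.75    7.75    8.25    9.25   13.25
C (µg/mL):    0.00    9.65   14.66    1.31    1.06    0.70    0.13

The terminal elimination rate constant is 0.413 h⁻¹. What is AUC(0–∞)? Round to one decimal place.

AUC = 70.8 µg/mL·h

Trapezoidal AUC_0→13.25:
  [0→0.25]: (0.00+9.65)/2 × 0.25 = 1.20625
  [0.25→1.75]: (9.65+14.66)/2 × 1.5 = 18.2325
  [1.75→7.75]: (14.66+1.31)/2 × 6 = 47.91
  [7.75→8.25]: (1.31+1.06)/2 × 0.5 = 0.5925
  [8.25→9.25]: (1.06+0.70)/2 × 1 = 0.88
  [9.25→13.25]: (0.70+0.13)/2 × 4 = 1.66
  Sum = 70.48125 µg/mL·h
Extrapolated tail: C_last / k_e = 0.13 / 0.413 = 0.315
AUC_0→∞ = 70.48125 + 0.315 = 70.79625 µg/mL·h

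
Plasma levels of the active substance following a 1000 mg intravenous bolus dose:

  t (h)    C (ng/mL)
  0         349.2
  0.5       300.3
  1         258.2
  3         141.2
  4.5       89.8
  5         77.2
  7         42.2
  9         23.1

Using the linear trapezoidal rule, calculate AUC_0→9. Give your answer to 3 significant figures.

AUC = 1100 ng/mL·h

Trapezoidal AUC_0→9:
  [0→0.5]: (349.2+300.3)/2 × 0.5 = 162.375
  [0.5→1]: (300.3+258.2)/2 × 0.5 = 139.625
  [1→3]: (258.2+141.2)/2 × 2 = 399.4
  [3→4.5]: (141.2+89.8)/2 × 1.5 = 173.25
  [4.5→5]: (89.8+77.2)/2 × 0.5 = 41.75
  [5→7]: (77.2+42.2)/2 × 2 = 119.4
  [7→9]: (42.2+23.1)/2 × 2 = 65.3
  Sum = 1101.1 ng/mL·h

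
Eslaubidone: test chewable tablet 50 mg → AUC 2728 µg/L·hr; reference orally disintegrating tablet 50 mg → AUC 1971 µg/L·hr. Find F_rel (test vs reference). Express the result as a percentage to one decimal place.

F_rel = 138.4%

F_rel = (AUC_test/D_test) / (AUC_ref/D_ref)
      = (2728/50) / (1971/50)
      = 54.56 / 39.42 = 1.3841 = 138.41%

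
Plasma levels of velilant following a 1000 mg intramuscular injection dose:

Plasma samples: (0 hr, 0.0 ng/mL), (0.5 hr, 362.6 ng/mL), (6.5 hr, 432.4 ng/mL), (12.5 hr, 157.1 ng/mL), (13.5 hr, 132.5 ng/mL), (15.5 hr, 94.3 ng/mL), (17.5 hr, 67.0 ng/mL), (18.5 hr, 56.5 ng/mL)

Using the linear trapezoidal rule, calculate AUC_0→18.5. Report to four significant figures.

AUC = 4839 ng/mL·hr

Trapezoidal AUC_0→18.5:
  [0→0.5]: (0.0+362.6)/2 × 0.5 = 90.65
  [0.5→6.5]: (362.6+432.4)/2 × 6 = 2385.0
  [6.5→12.5]: (432.4+157.1)/2 × 6 = 1768.5
  [12.5→13.5]: (157.1+132.5)/2 × 1 = 144.8
  [13.5→15.5]: (132.5+94.3)/2 × 2 = 226.8
  [15.5→17.5]: (94.3+67.0)/2 × 2 = 161.3
  [17.5→18.5]: (67.0+56.5)/2 × 1 = 61.75
  Sum = 4838.8 ng/mL·hr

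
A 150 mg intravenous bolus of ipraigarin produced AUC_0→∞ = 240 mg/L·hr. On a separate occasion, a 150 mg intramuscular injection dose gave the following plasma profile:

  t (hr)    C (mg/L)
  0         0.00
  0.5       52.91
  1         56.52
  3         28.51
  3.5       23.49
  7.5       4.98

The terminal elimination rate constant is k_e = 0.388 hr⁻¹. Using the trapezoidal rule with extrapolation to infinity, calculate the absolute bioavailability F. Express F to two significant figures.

Trapezoidal AUC_0→7.5 (intramuscular injection):
  [0→0.5]: (0.00+52.91)/2 × 0.5 = 13.2275
  [0.5→1]: (52.91+56.52)/2 × 0.5 = 27.3575
  [1→3]: (56.52+28.51)/2 × 2 = 85.03
  [3→3.5]: (28.51+23.49)/2 × 0.5 = 13.0
  [3.5→7.5]: (23.49+4.98)/2 × 4 = 56.94
  Sum = 195.555 mg/L·hr
Tail: C_last/k_e = 4.98/0.388 = 12.835
AUC_0→∞ (intramuscular injection) = 195.555 + 12.835 = 208.39 mg/L·hr
F = (AUC_ev/D_ev)/(AUC_iv/D_iv) = (208.39/150)/(240/150) = 1.38927/1.6 = 0.8683

F = 0.87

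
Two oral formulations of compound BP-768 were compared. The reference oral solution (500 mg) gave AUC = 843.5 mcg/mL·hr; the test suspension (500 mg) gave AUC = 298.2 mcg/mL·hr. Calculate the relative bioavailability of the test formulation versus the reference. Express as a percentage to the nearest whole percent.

F_rel = 35%

F_rel = (AUC_test/D_test) / (AUC_ref/D_ref)
      = (298.2/500) / (843.5/500)
      = 0.5964 / 1.687 = 0.3535 = 35.35%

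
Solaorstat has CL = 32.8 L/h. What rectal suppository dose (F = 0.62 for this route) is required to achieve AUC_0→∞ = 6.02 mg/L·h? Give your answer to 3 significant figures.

Dose = 318 mg

Dose = CL × AUC_0→∞ / F
     = 32.8 × 6.02 / 0.62 = 318.477 mg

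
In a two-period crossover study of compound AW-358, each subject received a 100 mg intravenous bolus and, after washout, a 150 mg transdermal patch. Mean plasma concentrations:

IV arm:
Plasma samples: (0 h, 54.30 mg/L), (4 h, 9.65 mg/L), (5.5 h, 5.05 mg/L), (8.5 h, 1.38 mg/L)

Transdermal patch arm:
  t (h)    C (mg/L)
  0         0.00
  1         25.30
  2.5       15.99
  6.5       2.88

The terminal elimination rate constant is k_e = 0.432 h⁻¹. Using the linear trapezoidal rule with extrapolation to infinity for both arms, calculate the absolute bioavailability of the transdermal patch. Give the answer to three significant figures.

F = 0.387

Trapezoidal AUC_0→8.5 (IV):
  [0→4]: (54.30+9.65)/2 × 4 = 127.9
  [4→5.5]: (9.65+5.05)/2 × 1.5 = 11.025
  [5.5→8.5]: (5.05+1.38)/2 × 3 = 9.645
  Sum = 148.57 mg/L·h
IV tail: 1.38/0.432 = 3.194; AUC_iv,0→∞ = 148.57 + 3.194 = 151.764 mg/L·h
Trapezoidal AUC_0→6.5 (transdermal patch):
  [0→1]: (0.00+25.30)/2 × 1 = 12.65
  [1→2.5]: (25.30+15.99)/2 × 1.5 = 30.9675
  [2.5→6.5]: (15.99+2.88)/2 × 4 = 37.74
  Sum = 81.3575 mg/L·h
transdermal patch tail: 2.88/0.432 = 6.667; AUC_ev,0→∞ = 81.3575 + 6.667 = 88.0245 mg/L·h
F = (AUC_ev/D_ev)/(AUC_iv/D_iv) = (88.0245/150)/(151.764/100) = 0.58683/1.51764 = 0.3867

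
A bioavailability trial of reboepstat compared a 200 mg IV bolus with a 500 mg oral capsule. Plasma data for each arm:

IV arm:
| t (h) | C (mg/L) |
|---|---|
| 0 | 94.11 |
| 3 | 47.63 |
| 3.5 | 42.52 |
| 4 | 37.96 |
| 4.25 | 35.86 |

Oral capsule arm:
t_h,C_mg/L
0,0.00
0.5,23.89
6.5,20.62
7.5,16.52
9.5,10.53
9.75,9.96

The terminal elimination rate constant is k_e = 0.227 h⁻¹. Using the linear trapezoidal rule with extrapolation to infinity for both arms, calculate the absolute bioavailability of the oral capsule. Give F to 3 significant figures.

Trapezoidal AUC_0→4.25 (IV):
  [0→3]: (94.11+47.63)/2 × 3 = 212.61
  [3→3.5]: (47.63+42.52)/2 × 0.5 = 22.5375
  [3.5→4]: (42.52+37.96)/2 × 0.5 = 20.12
  [4→4.25]: (37.96+35.86)/2 × 0.25 = 9.2275
  Sum = 264.495 mg/L·h
IV tail: 35.86/0.227 = 157.974; AUC_iv,0→∞ = 264.495 + 157.974 = 422.469 mg/L·h
Trapezoidal AUC_0→9.75 (oral capsule):
  [0→0.5]: (0.00+23.89)/2 × 0.5 = 5.9725
  [0.5→6.5]: (23.89+20.62)/2 × 6 = 133.53
  [6.5→7.5]: (20.62+16.52)/2 × 1 = 18.57
  [7.5→9.5]: (16.52+10.53)/2 × 2 = 27.05
  [9.5→9.75]: (10.53+9.96)/2 × 0.25 = 2.56125
  Sum = 187.68375 mg/L·h
oral capsule tail: 9.96/0.227 = 43.877; AUC_ev,0→∞ = 187.68375 + 43.877 = 231.56075 mg/L·h
F = (AUC_ev/D_ev)/(AUC_iv/D_iv) = (231.56075/500)/(422.469/200) = 0.4631215/2.112345 = 0.2192

F = 0.219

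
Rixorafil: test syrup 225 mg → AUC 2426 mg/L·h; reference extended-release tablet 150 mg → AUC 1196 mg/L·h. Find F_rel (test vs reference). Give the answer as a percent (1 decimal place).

F_rel = 135.2%

F_rel = (AUC_test/D_test) / (AUC_ref/D_ref)
      = (2426/225) / (1196/150)
      = 10.7822 / 7.97333 = 1.3523 = 135.23%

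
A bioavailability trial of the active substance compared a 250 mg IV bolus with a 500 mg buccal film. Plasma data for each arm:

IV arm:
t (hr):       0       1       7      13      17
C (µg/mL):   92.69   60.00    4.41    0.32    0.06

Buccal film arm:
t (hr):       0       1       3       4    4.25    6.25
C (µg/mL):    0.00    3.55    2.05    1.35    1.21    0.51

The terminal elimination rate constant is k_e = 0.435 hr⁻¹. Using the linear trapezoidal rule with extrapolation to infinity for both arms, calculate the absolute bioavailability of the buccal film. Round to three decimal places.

F = 0.022

Trapezoidal AUC_0→17 (IV):
  [0→1]: (92.69+60.00)/2 × 1 = 76.345
  [1→7]: (60.00+4.41)/2 × 6 = 193.23
  [7→13]: (4.41+0.32)/2 × 6 = 14.19
  [13→17]: (0.32+0.06)/2 × 4 = 0.76
  Sum = 284.525 µg/mL·hr
IV tail: 0.06/0.435 = 0.138; AUC_iv,0→∞ = 284.525 + 0.138 = 284.663 µg/mL·hr
Trapezoidal AUC_0→6.25 (buccal film):
  [0→1]: (0.00+3.55)/2 × 1 = 1.775
  [1→3]: (3.55+2.05)/2 × 2 = 5.6
  [3→4]: (2.05+1.35)/2 × 1 = 1.7
  [4→4.25]: (1.35+1.21)/2 × 0.25 = 0.32
  [4.25→6.25]: (1.21+0.51)/2 × 2 = 1.72
  Sum = 11.115 µg/mL·hr
buccal film tail: 0.51/0.435 = 1.172; AUC_ev,0→∞ = 11.115 + 1.172 = 12.287 µg/mL·hr
F = (AUC_ev/D_ev)/(AUC_iv/D_iv) = (12.287/500)/(284.663/250) = 0.024574/1.138652 = 0.0216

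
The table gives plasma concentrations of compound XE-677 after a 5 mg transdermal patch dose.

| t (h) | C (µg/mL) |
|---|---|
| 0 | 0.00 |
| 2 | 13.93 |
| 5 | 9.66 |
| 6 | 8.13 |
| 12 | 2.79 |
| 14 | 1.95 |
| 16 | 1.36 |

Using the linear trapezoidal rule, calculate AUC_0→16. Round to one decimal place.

AUC = 99.0 µg/mL·h

Trapezoidal AUC_0→16:
  [0→2]: (0.00+13.93)/2 × 2 = 13.93
  [2→5]: (13.93+9.66)/2 × 3 = 35.385
  [5→6]: (9.66+8.13)/2 × 1 = 8.895
  [6→12]: (8.13+2.79)/2 × 6 = 32.76
  [12→14]: (2.79+1.95)/2 × 2 = 4.74
  [14→16]: (1.95+1.36)/2 × 2 = 3.31
  Sum = 99.02 µg/mL·h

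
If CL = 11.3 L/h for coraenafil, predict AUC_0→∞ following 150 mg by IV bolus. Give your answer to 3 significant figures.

AUC = 13.3 mg/L·h

AUC_0→∞ = Dose_iv / CL
        = 150 / 11.3 = 13.2743 mg/L·h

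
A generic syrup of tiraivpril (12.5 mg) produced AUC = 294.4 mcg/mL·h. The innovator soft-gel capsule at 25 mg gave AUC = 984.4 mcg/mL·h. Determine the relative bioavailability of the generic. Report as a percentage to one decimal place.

F_rel = (AUC_test/D_test) / (AUC_ref/D_ref)
      = (294.4/12.5) / (984.4/25)
      = 23.552 / 39.376 = 0.5981 = 59.81%

F_rel = 59.8%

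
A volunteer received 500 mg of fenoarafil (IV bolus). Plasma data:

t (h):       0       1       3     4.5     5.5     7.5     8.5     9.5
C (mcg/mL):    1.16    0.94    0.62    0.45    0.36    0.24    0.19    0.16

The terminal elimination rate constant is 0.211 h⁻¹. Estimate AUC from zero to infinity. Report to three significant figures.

Trapezoidal AUC_0→9.5:
  [0→1]: (1.16+0.94)/2 × 1 = 1.05
  [1→3]: (0.94+0.62)/2 × 2 = 1.56
  [3→4.5]: (0.62+0.45)/2 × 1.5 = 0.8025
  [4.5→5.5]: (0.45+0.36)/2 × 1 = 0.405
  [5.5→7.5]: (0.36+0.24)/2 × 2 = 0.6
  [7.5→8.5]: (0.24+0.19)/2 × 1 = 0.215
  [8.5→9.5]: (0.19+0.16)/2 × 1 = 0.175
  Sum = 4.8075 mcg/mL·h
Extrapolated tail: C_last / k_e = 0.16 / 0.211 = 0.758
AUC_0→∞ = 4.8075 + 0.758 = 5.5655 mcg/mL·h

AUC = 5.57 mcg/mL·h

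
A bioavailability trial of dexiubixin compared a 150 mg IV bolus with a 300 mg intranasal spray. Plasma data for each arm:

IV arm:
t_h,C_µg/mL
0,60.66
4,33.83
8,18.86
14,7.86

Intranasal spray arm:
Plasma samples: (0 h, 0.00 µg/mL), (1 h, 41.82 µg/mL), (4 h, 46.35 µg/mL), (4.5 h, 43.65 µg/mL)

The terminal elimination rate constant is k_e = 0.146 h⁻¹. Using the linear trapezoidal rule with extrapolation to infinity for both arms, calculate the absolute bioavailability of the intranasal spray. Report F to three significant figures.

F = 0.554

Trapezoidal AUC_0→14 (IV):
  [0→4]: (60.66+33.83)/2 × 4 = 188.98
  [4→8]: (33.83+18.86)/2 × 4 = 105.38
  [8→14]: (18.86+7.86)/2 × 6 = 80.16
  Sum = 374.52 µg/mL·h
IV tail: 7.86/0.146 = 53.836; AUC_iv,0→∞ = 374.52 + 53.836 = 428.356 µg/mL·h
Trapezoidal AUC_0→4.5 (intranasal spray):
  [0→1]: (0.00+41.82)/2 × 1 = 20.91
  [1→4]: (41.82+46.35)/2 × 3 = 132.255
  [4→4.5]: (46.35+43.65)/2 × 0.5 = 22.5
  Sum = 175.665 µg/mL·h
intranasal spray tail: 43.65/0.146 = 298.973; AUC_ev,0→∞ = 175.665 + 298.973 = 474.638 µg/mL·h
F = (AUC_ev/D_ev)/(AUC_iv/D_iv) = (474.638/300)/(428.356/150) = 1.58213/2.85571 = 0.5540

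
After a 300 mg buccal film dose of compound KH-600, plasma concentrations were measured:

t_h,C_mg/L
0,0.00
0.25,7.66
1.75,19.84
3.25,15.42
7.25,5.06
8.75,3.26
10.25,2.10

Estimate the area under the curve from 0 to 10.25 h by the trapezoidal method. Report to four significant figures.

Trapezoidal AUC_0→10.25:
  [0→0.25]: (0.00+7.66)/2 × 0.25 = 0.9575
  [0.25→1.75]: (7.66+19.84)/2 × 1.5 = 20.625
  [1.75→3.25]: (19.84+15.42)/2 × 1.5 = 26.445
  [3.25→7.25]: (15.42+5.06)/2 × 4 = 40.96
  [7.25→8.75]: (5.06+3.26)/2 × 1.5 = 6.24
  [8.75→10.25]: (3.26+2.10)/2 × 1.5 = 4.02
  Sum = 99.2475 mg/L·h

AUC = 99.25 mg/L·h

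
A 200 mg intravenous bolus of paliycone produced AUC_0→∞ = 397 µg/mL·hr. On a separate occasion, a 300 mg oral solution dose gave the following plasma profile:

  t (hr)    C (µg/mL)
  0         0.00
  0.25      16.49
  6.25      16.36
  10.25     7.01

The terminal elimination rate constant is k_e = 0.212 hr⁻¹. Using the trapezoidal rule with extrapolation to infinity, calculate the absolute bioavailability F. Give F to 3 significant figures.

Trapezoidal AUC_0→10.25 (oral solution):
  [0→0.25]: (0.00+16.49)/2 × 0.25 = 2.06125
  [0.25→6.25]: (16.49+16.36)/2 × 6 = 98.55
  [6.25→10.25]: (16.36+7.01)/2 × 4 = 46.74
  Sum = 147.35125 µg/mL·hr
Tail: C_last/k_e = 7.01/0.212 = 33.066
AUC_0→∞ (oral solution) = 147.35125 + 33.066 = 180.41725 µg/mL·hr
F = (AUC_ev/D_ev)/(AUC_iv/D_iv) = (180.41725/300)/(397/200) = 0.601391/1.985 = 0.3030

F = 0.303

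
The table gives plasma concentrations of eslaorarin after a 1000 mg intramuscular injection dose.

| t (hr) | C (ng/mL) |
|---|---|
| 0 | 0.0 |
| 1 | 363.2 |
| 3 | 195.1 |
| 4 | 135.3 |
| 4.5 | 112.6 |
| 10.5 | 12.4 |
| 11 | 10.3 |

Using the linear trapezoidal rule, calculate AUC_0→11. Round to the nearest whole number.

AUC = 1348 ng/mL·hr

Trapezoidal AUC_0→11:
  [0→1]: (0.0+363.2)/2 × 1 = 181.6
  [1→3]: (363.2+195.1)/2 × 2 = 558.3
  [3→4]: (195.1+135.3)/2 × 1 = 165.2
  [4→4.5]: (135.3+112.6)/2 × 0.5 = 61.975
  [4.5→10.5]: (112.6+12.4)/2 × 6 = 375.0
  [10.5→11]: (12.4+10.3)/2 × 0.5 = 5.675
  Sum = 1347.75 ng/mL·hr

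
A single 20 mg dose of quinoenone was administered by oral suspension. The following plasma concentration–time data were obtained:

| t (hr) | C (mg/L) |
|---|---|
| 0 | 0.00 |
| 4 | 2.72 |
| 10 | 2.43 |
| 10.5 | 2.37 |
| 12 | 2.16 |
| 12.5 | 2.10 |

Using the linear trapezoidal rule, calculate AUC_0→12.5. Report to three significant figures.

AUC = 26.6 mg/L·hr

Trapezoidal AUC_0→12.5:
  [0→4]: (0.00+2.72)/2 × 4 = 5.44
  [4→10]: (2.72+2.43)/2 × 6 = 15.45
  [10→10.5]: (2.43+2.37)/2 × 0.5 = 1.2
  [10.5→12]: (2.37+2.16)/2 × 1.5 = 3.3975
  [12→12.5]: (2.16+2.10)/2 × 0.5 = 1.065
  Sum = 26.5525 mg/L·hr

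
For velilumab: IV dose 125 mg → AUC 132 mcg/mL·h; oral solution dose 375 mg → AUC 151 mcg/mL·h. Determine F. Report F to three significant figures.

F = 0.381

F = (AUC_ev / D_ev) / (AUC_iv / D_iv)
  = (151/375) / (132/125)
  = 0.402667 / 1.056 = 0.3813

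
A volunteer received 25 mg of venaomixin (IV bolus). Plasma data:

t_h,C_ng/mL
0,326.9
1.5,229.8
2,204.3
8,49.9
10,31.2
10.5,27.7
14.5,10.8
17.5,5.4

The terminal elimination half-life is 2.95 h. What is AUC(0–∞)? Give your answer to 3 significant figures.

Trapezoidal AUC_0→17.5:
  [0→1.5]: (326.9+229.8)/2 × 1.5 = 417.525
  [1.5→2]: (229.8+204.3)/2 × 0.5 = 108.525
  [2→8]: (204.3+49.9)/2 × 6 = 762.6
  [8→10]: (49.9+31.2)/2 × 2 = 81.1
  [10→10.5]: (31.2+27.7)/2 × 0.5 = 14.725
  [10.5→14.5]: (27.7+10.8)/2 × 4 = 77.0
  [14.5→17.5]: (10.8+5.4)/2 × 3 = 24.3
  Sum = 1485.775 ng/mL·h
k_e = ln2 / t½ = 0.693147 / 2.95 = 0.2350 h^-1
Extrapolated tail: C_last / k_e = 5.4 / 0.235 = 22.979
AUC_0→∞ = 1485.775 + 22.979 = 1508.754 ng/mL·h

AUC = 1510 ng/mL·h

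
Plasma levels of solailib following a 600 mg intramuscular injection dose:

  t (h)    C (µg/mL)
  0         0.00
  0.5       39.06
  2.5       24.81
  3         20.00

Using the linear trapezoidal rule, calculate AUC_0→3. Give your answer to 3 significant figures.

AUC = 84.8 µg/mL·h

Trapezoidal AUC_0→3:
  [0→0.5]: (0.00+39.06)/2 × 0.5 = 9.765
  [0.5→2.5]: (39.06+24.81)/2 × 2 = 63.87
  [2.5→3]: (24.81+20.00)/2 × 0.5 = 11.2025
  Sum = 84.8375 µg/mL·h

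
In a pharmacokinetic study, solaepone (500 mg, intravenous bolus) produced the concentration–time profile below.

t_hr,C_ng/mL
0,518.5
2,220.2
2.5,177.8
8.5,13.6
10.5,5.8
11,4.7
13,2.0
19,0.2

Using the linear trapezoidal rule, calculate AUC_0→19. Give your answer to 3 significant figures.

AUC = 1450 ng/mL·hr

Trapezoidal AUC_0→19:
  [0→2]: (518.5+220.2)/2 × 2 = 738.7
  [2→2.5]: (220.2+177.8)/2 × 0.5 = 99.5
  [2.5→8.5]: (177.8+13.6)/2 × 6 = 574.2
  [8.5→10.5]: (13.6+5.8)/2 × 2 = 19.4
  [10.5→11]: (5.8+4.7)/2 × 0.5 = 2.625
  [11→13]: (4.7+2.0)/2 × 2 = 6.7
  [13→19]: (2.0+0.2)/2 × 6 = 6.6
  Sum = 1447.725 ng/mL·hr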